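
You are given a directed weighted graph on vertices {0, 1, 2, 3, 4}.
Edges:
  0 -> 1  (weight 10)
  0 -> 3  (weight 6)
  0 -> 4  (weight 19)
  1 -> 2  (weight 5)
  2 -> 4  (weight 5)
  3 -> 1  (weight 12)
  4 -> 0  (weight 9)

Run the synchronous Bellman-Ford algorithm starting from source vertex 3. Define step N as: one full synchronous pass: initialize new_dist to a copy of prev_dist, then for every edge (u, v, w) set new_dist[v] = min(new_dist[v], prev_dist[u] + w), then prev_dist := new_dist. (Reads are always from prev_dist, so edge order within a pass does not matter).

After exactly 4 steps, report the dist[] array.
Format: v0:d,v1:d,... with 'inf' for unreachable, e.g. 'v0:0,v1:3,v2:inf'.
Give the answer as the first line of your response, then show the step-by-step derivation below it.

v0:31,v1:12,v2:17,v3:0,v4:22

step 1: dist = v0:inf,v1:12,v2:inf,v3:0,v4:inf
step 2: dist = v0:inf,v1:12,v2:17,v3:0,v4:inf
step 3: dist = v0:inf,v1:12,v2:17,v3:0,v4:22
step 4: dist = v0:31,v1:12,v2:17,v3:0,v4:22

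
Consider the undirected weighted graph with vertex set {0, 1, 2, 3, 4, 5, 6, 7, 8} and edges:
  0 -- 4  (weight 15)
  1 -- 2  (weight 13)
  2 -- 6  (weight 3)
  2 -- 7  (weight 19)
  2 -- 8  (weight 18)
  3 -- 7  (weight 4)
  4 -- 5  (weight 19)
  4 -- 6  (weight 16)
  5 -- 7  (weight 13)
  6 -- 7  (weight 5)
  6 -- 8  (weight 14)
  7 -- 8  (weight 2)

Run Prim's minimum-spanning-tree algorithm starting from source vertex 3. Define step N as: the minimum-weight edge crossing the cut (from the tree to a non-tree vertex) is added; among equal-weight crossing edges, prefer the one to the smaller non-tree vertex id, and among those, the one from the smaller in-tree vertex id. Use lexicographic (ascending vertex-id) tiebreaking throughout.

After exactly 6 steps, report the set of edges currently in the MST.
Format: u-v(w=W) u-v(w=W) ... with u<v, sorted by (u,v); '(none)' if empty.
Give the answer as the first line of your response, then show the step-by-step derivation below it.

1-2(w=13) 2-6(w=3) 3-7(w=4) 5-7(w=13) 6-7(w=5) 7-8(w=2)

step 1: add edge 3-7 (w=4); MST = {3-7(w=4)}
step 2: add edge 7-8 (w=2); MST = {3-7(w=4) 7-8(w=2)}
step 3: add edge 6-7 (w=5); MST = {3-7(w=4) 6-7(w=5) 7-8(w=2)}
step 4: add edge 2-6 (w=3); MST = {2-6(w=3) 3-7(w=4) 6-7(w=5) 7-8(w=2)}
step 5: add edge 1-2 (w=13); MST = {1-2(w=13) 2-6(w=3) 3-7(w=4) 6-7(w=5) 7-8(w=2)}
step 6: add edge 5-7 (w=13); MST = {1-2(w=13) 2-6(w=3) 3-7(w=4) 5-7(w=13) 6-7(w=5) 7-8(w=2)}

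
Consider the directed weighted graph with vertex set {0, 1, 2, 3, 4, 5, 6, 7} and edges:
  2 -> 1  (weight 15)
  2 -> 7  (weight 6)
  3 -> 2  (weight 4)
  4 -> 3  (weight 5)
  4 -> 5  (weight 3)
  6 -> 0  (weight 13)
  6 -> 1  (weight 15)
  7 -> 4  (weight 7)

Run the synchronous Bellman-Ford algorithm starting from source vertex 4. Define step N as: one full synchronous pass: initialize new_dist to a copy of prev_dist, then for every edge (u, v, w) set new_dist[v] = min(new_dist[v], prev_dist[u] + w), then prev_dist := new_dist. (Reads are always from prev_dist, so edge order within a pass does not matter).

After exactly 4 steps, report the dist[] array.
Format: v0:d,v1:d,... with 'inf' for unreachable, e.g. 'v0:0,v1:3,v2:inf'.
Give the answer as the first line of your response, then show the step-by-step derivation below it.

v0:inf,v1:24,v2:9,v3:5,v4:0,v5:3,v6:inf,v7:15

step 1: dist = v0:inf,v1:inf,v2:inf,v3:5,v4:0,v5:3,v6:inf,v7:inf
step 2: dist = v0:inf,v1:inf,v2:9,v3:5,v4:0,v5:3,v6:inf,v7:inf
step 3: dist = v0:inf,v1:24,v2:9,v3:5,v4:0,v5:3,v6:inf,v7:15
step 4: dist = v0:inf,v1:24,v2:9,v3:5,v4:0,v5:3,v6:inf,v7:15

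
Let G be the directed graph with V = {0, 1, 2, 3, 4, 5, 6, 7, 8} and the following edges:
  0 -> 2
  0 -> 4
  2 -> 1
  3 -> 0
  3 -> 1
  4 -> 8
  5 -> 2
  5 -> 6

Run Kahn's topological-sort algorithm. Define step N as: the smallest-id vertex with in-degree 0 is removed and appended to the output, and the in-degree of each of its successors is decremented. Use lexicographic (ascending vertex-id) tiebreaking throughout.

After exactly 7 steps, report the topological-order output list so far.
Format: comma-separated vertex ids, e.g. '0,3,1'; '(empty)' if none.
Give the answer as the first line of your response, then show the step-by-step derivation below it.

3,0,4,5,2,1,6

step 1: output 3; order=[3]; indeg=(0,1,2,0,1,0,1,0,1)
step 2: output 0; order=[3,0]; indeg=(0,1,1,0,0,0,1,0,1)
step 3: output 4; order=[3,0,4]; indeg=(0,1,1,0,0,0,1,0,0)
step 4: output 5; order=[3,0,4,5]; indeg=(0,1,0,0,0,0,0,0,0)
step 5: output 2; order=[3,0,4,5,2]; indeg=(0,0,0,0,0,0,0,0,0)
step 6: output 1; order=[3,0,4,5,2,1]; indeg=(0,0,0,0,0,0,0,0,0)
step 7: output 6; order=[3,0,4,5,2,1,6]; indeg=(0,0,0,0,0,0,0,0,0)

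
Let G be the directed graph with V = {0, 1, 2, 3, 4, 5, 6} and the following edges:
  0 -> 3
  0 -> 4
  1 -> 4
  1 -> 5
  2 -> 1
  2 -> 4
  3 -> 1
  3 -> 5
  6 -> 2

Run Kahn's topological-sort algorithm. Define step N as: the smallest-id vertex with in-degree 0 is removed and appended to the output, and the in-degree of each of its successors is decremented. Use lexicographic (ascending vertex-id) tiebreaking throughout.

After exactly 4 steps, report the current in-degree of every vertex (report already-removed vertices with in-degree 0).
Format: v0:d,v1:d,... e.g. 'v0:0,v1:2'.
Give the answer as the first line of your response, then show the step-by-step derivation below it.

v0:0,v1:0,v2:0,v3:0,v4:1,v5:1,v6:0

step 1: output 0; order=[0]; indeg=(0,2,1,0,2,2,0)
step 2: output 3; order=[0,3]; indeg=(0,1,1,0,2,1,0)
step 3: output 6; order=[0,3,6]; indeg=(0,1,0,0,2,1,0)
step 4: output 2; order=[0,3,6,2]; indeg=(0,0,0,0,1,1,0)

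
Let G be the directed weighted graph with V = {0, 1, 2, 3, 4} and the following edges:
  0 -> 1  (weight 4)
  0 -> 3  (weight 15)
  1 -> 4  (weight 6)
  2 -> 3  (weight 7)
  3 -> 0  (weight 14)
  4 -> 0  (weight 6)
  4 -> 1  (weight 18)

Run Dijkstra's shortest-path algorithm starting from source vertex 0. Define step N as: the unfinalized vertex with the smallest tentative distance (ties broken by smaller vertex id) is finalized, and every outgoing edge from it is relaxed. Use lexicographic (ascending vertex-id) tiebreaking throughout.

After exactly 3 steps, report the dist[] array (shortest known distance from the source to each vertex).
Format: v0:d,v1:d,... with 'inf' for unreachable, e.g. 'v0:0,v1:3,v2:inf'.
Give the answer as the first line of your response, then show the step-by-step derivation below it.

v0:0,v1:4,v2:inf,v3:15,v4:10

step 1: dist = v0:0,v1:4,v2:inf,v3:15,v4:inf
step 2: dist = v0:0,v1:4,v2:inf,v3:15,v4:10
step 3: dist = v0:0,v1:4,v2:inf,v3:15,v4:10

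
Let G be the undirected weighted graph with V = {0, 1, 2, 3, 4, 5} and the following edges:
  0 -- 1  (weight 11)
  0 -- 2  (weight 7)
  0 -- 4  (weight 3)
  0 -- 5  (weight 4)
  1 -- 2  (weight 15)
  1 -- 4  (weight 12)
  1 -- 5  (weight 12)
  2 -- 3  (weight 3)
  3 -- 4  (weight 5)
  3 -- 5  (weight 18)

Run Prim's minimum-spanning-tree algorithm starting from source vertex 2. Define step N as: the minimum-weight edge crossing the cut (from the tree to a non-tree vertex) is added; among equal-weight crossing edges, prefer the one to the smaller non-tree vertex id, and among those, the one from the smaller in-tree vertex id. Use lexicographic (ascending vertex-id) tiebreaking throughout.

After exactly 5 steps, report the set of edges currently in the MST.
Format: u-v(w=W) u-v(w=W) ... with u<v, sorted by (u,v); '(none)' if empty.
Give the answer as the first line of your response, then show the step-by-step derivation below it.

0-1(w=11) 0-4(w=3) 0-5(w=4) 2-3(w=3) 3-4(w=5)

step 1: add edge 2-3 (w=3); MST = {2-3(w=3)}
step 2: add edge 3-4 (w=5); MST = {2-3(w=3) 3-4(w=5)}
step 3: add edge 0-4 (w=3); MST = {0-4(w=3) 2-3(w=3) 3-4(w=5)}
step 4: add edge 0-5 (w=4); MST = {0-4(w=3) 0-5(w=4) 2-3(w=3) 3-4(w=5)}
step 5: add edge 0-1 (w=11); MST = {0-1(w=11) 0-4(w=3) 0-5(w=4) 2-3(w=3) 3-4(w=5)}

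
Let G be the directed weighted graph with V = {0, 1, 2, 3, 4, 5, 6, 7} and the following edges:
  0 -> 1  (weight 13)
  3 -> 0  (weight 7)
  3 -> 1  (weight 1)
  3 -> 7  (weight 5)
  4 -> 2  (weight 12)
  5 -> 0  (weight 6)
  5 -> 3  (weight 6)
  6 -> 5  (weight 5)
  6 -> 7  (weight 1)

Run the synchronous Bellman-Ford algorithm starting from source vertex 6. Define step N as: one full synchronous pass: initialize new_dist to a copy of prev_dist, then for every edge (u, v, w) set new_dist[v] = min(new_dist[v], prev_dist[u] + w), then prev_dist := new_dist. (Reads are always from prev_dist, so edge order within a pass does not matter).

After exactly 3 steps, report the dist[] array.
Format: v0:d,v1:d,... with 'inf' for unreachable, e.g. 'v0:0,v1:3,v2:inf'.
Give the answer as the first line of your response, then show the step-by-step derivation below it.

v0:11,v1:12,v2:inf,v3:11,v4:inf,v5:5,v6:0,v7:1

step 1: dist = v0:inf,v1:inf,v2:inf,v3:inf,v4:inf,v5:5,v6:0,v7:1
step 2: dist = v0:11,v1:inf,v2:inf,v3:11,v4:inf,v5:5,v6:0,v7:1
step 3: dist = v0:11,v1:12,v2:inf,v3:11,v4:inf,v5:5,v6:0,v7:1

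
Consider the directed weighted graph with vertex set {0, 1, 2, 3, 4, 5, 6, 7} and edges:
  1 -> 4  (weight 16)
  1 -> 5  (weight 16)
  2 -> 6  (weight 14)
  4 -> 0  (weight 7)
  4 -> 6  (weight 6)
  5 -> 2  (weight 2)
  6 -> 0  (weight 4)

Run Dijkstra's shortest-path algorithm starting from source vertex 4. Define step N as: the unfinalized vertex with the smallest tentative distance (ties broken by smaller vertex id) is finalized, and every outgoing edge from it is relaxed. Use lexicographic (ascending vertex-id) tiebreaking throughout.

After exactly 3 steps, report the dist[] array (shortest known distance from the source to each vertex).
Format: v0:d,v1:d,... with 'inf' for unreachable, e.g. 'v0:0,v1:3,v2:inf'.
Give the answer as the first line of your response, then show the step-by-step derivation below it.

v0:7,v1:inf,v2:inf,v3:inf,v4:0,v5:inf,v6:6,v7:inf

step 1: dist = v0:7,v1:inf,v2:inf,v3:inf,v4:0,v5:inf,v6:6,v7:inf
step 2: dist = v0:7,v1:inf,v2:inf,v3:inf,v4:0,v5:inf,v6:6,v7:inf
step 3: dist = v0:7,v1:inf,v2:inf,v3:inf,v4:0,v5:inf,v6:6,v7:inf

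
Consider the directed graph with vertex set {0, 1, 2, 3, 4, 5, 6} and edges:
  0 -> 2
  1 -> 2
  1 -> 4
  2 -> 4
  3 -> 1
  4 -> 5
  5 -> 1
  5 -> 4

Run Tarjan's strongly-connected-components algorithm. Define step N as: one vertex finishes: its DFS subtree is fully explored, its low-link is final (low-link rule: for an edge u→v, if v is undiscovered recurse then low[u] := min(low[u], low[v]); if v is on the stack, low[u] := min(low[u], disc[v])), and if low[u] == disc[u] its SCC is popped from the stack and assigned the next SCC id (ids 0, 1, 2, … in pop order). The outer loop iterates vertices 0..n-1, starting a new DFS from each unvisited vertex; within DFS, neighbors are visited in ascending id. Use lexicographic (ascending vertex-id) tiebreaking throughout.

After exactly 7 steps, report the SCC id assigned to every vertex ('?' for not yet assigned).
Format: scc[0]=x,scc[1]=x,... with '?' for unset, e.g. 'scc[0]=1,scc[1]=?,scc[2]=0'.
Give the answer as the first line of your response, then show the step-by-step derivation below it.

scc[0]=1,scc[1]=0,scc[2]=0,scc[3]=2,scc[4]=0,scc[5]=0,scc[6]=3

step 1: low=(low[0]=0,low[1]=1,low[2]=1,low[3]=?,low[4]=2,low[5]=3,low[6]=?); scc=(scc[0]=?,scc[1]=?,scc[2]=?,scc[3]=?,scc[4]=?,scc[5]=?,scc[6]=?)
step 2: low=(low[0]=0,low[1]=1,low[2]=1,low[3]=?,low[4]=2,low[5]=1,low[6]=?); scc=(scc[0]=?,scc[1]=?,scc[2]=?,scc[3]=?,scc[4]=?,scc[5]=?,scc[6]=?)
step 3: low=(low[0]=0,low[1]=1,low[2]=1,low[3]=?,low[4]=1,low[5]=1,low[6]=?); scc=(scc[0]=?,scc[1]=?,scc[2]=?,scc[3]=?,scc[4]=?,scc[5]=?,scc[6]=?)
step 4: low=(low[0]=0,low[1]=1,low[2]=1,low[3]=?,low[4]=1,low[5]=1,low[6]=?); scc=(scc[0]=?,scc[1]=0,scc[2]=0,scc[3]=?,scc[4]=0,scc[5]=0,scc[6]=?)
step 5: low=(low[0]=0,low[1]=1,low[2]=1,low[3]=?,low[4]=1,low[5]=1,low[6]=?); scc=(scc[0]=1,scc[1]=0,scc[2]=0,scc[3]=?,scc[4]=0,scc[5]=0,scc[6]=?)
step 6: low=(low[0]=0,low[1]=1,low[2]=1,low[3]=5,low[4]=1,low[5]=1,low[6]=?); scc=(scc[0]=1,scc[1]=0,scc[2]=0,scc[3]=2,scc[4]=0,scc[5]=0,scc[6]=?)
step 7: low=(low[0]=0,low[1]=1,low[2]=1,low[3]=5,low[4]=1,low[5]=1,low[6]=6); scc=(scc[0]=1,scc[1]=0,scc[2]=0,scc[3]=2,scc[4]=0,scc[5]=0,scc[6]=3)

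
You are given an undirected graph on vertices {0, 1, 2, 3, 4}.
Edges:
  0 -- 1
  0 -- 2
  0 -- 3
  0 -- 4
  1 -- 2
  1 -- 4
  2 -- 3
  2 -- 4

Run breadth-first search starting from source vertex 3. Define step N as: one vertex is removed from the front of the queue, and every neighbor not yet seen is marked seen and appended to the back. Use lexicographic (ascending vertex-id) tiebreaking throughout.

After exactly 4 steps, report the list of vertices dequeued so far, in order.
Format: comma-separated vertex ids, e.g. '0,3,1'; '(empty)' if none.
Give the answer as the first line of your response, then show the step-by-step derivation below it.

3,0,2,1

step 1: dequeue 3; queue=[0,2]; order=3
step 2: dequeue 0; queue=[2,1,4]; order=3,0
step 3: dequeue 2; queue=[1,4]; order=3,0,2
step 4: dequeue 1; queue=[4]; order=3,0,2,1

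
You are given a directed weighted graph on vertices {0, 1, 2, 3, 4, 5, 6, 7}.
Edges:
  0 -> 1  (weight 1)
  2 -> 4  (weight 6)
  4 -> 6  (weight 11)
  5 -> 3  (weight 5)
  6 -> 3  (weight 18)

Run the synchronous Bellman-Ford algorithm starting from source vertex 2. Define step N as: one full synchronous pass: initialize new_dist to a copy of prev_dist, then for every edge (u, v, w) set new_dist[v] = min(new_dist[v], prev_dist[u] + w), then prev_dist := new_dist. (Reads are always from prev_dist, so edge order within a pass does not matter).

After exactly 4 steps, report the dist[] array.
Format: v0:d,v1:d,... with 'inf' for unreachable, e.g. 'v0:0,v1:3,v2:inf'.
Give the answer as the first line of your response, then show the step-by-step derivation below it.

v0:inf,v1:inf,v2:0,v3:35,v4:6,v5:inf,v6:17,v7:inf

step 1: dist = v0:inf,v1:inf,v2:0,v3:inf,v4:6,v5:inf,v6:inf,v7:inf
step 2: dist = v0:inf,v1:inf,v2:0,v3:inf,v4:6,v5:inf,v6:17,v7:inf
step 3: dist = v0:inf,v1:inf,v2:0,v3:35,v4:6,v5:inf,v6:17,v7:inf
step 4: dist = v0:inf,v1:inf,v2:0,v3:35,v4:6,v5:inf,v6:17,v7:inf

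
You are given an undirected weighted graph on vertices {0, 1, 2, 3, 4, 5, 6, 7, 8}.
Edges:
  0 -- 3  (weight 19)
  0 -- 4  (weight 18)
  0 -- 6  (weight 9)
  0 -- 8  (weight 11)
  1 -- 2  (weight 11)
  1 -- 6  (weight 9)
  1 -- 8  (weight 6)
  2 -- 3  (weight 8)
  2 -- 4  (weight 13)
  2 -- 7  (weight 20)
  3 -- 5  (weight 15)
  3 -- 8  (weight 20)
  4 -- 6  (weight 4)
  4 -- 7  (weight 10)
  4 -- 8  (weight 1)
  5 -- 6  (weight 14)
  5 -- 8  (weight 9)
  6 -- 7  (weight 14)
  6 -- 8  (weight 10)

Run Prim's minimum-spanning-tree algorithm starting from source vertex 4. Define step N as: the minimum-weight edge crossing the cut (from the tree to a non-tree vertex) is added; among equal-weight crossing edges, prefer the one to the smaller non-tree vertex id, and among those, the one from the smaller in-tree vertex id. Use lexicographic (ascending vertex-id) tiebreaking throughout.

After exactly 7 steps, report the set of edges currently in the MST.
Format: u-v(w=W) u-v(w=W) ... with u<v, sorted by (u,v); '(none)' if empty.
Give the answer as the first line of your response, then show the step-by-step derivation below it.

0-6(w=9) 1-2(w=11) 1-8(w=6) 4-6(w=4) 4-7(w=10) 4-8(w=1) 5-8(w=9)

step 1: add edge 4-8 (w=1); MST = {4-8(w=1)}
step 2: add edge 4-6 (w=4); MST = {4-6(w=4) 4-8(w=1)}
step 3: add edge 1-8 (w=6); MST = {1-8(w=6) 4-6(w=4) 4-8(w=1)}
step 4: add edge 0-6 (w=9); MST = {0-6(w=9) 1-8(w=6) 4-6(w=4) 4-8(w=1)}
step 5: add edge 5-8 (w=9); MST = {0-6(w=9) 1-8(w=6) 4-6(w=4) 4-8(w=1) 5-8(w=9)}
step 6: add edge 4-7 (w=10); MST = {0-6(w=9) 1-8(w=6) 4-6(w=4) 4-7(w=10) 4-8(w=1) 5-8(w=9)}
step 7: add edge 1-2 (w=11); MST = {0-6(w=9) 1-2(w=11) 1-8(w=6) 4-6(w=4) 4-7(w=10) 4-8(w=1) 5-8(w=9)}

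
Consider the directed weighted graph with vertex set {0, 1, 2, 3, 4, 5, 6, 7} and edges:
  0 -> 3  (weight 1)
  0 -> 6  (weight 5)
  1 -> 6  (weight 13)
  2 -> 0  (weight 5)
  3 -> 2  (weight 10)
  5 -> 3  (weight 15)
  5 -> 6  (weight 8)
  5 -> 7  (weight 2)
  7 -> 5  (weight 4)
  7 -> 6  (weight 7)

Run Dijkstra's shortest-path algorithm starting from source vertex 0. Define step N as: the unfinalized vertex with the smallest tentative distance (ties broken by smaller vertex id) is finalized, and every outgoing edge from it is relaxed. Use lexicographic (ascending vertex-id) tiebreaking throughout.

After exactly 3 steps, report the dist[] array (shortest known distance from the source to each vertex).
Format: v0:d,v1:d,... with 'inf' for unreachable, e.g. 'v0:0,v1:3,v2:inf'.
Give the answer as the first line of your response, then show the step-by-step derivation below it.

v0:0,v1:inf,v2:11,v3:1,v4:inf,v5:inf,v6:5,v7:inf

step 1: dist = v0:0,v1:inf,v2:inf,v3:1,v4:inf,v5:inf,v6:5,v7:inf
step 2: dist = v0:0,v1:inf,v2:11,v3:1,v4:inf,v5:inf,v6:5,v7:inf
step 3: dist = v0:0,v1:inf,v2:11,v3:1,v4:inf,v5:inf,v6:5,v7:inf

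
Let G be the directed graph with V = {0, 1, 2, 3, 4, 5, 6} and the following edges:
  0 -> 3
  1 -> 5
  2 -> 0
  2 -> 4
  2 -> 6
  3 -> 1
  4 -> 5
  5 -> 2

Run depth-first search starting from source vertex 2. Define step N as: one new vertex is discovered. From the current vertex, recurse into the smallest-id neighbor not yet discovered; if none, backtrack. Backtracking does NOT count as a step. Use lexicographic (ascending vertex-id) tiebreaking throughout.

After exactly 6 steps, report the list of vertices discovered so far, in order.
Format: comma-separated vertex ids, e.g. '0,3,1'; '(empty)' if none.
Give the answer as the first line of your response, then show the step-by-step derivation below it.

2,0,3,1,5,4

step 1: discover 2; path=2; order=2
step 2: discover 0; path=2>0; order=2,0
step 3: discover 3; path=2>0>3; order=2,0,3
step 4: discover 1; path=2>0>3>1; order=2,0,3,1
step 5: discover 5; path=2>0>3>1>5; order=2,0,3,1,5
step 6: discover 4; path=2>4; order=2,0,3,1,5,4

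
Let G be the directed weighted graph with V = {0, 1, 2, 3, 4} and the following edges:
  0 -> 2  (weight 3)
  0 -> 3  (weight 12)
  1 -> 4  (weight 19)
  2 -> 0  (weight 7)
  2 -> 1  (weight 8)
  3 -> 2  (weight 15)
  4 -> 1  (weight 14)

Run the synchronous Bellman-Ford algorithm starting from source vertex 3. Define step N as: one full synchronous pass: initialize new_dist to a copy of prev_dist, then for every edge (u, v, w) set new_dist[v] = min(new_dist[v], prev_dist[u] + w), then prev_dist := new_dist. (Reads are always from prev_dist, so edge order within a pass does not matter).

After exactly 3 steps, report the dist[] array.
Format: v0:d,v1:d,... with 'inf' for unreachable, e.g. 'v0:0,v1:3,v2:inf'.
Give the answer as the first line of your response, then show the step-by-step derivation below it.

v0:22,v1:23,v2:15,v3:0,v4:42

step 1: dist = v0:inf,v1:inf,v2:15,v3:0,v4:inf
step 2: dist = v0:22,v1:23,v2:15,v3:0,v4:inf
step 3: dist = v0:22,v1:23,v2:15,v3:0,v4:42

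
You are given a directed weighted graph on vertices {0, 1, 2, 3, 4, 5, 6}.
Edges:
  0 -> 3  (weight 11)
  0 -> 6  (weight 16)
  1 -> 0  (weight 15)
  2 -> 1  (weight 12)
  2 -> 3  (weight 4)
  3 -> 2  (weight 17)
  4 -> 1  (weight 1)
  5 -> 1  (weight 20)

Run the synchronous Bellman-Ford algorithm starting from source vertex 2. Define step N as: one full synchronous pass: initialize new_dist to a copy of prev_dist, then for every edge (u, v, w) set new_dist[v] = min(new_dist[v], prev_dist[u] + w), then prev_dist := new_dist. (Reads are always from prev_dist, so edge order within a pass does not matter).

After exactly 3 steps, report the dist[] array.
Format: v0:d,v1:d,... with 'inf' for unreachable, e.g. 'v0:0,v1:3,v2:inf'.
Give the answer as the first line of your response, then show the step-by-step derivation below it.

v0:27,v1:12,v2:0,v3:4,v4:inf,v5:inf,v6:43

step 1: dist = v0:inf,v1:12,v2:0,v3:4,v4:inf,v5:inf,v6:inf
step 2: dist = v0:27,v1:12,v2:0,v3:4,v4:inf,v5:inf,v6:inf
step 3: dist = v0:27,v1:12,v2:0,v3:4,v4:inf,v5:inf,v6:43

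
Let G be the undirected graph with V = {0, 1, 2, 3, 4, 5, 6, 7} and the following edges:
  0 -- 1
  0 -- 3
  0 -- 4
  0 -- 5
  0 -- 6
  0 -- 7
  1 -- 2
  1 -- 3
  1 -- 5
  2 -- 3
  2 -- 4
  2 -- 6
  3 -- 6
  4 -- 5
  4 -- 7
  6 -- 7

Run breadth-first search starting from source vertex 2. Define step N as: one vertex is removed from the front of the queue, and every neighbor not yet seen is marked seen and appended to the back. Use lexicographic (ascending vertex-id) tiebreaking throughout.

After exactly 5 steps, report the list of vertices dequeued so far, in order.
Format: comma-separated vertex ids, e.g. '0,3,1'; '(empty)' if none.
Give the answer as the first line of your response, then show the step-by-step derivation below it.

2,1,3,4,6

step 1: dequeue 2; queue=[1,3,4,6]; order=2
step 2: dequeue 1; queue=[3,4,6,0,5]; order=2,1
step 3: dequeue 3; queue=[4,6,0,5]; order=2,1,3
step 4: dequeue 4; queue=[6,0,5,7]; order=2,1,3,4
step 5: dequeue 6; queue=[0,5,7]; order=2,1,3,4,6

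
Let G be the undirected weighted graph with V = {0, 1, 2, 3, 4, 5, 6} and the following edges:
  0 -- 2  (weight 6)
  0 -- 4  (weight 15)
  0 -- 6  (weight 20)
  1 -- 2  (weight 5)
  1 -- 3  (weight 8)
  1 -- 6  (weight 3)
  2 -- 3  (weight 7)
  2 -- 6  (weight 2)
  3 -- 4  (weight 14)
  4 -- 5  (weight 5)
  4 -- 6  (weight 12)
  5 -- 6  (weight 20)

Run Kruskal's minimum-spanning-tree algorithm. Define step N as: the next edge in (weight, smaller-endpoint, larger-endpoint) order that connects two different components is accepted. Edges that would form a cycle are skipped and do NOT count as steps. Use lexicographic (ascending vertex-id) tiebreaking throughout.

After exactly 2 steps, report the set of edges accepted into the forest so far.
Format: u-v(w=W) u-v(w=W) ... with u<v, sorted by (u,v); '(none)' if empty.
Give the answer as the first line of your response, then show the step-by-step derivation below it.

1-6(w=3) 2-6(w=2)

step 1: add edge 2-6 (w=2); MST = {2-6(w=2)}
step 2: add edge 1-6 (w=3); MST = {1-6(w=3) 2-6(w=2)}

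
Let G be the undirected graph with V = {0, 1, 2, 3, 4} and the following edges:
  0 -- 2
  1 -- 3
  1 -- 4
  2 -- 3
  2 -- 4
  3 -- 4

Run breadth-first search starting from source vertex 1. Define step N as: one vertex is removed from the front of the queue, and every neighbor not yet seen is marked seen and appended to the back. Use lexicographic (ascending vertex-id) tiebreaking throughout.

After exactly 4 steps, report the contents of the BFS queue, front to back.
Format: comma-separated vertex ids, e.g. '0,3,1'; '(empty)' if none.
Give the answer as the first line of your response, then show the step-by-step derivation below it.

0

step 1: dequeue 1; queue=[3,4]; order=1
step 2: dequeue 3; queue=[4,2]; order=1,3
step 3: dequeue 4; queue=[2]; order=1,3,4
step 4: dequeue 2; queue=[0]; order=1,3,4,2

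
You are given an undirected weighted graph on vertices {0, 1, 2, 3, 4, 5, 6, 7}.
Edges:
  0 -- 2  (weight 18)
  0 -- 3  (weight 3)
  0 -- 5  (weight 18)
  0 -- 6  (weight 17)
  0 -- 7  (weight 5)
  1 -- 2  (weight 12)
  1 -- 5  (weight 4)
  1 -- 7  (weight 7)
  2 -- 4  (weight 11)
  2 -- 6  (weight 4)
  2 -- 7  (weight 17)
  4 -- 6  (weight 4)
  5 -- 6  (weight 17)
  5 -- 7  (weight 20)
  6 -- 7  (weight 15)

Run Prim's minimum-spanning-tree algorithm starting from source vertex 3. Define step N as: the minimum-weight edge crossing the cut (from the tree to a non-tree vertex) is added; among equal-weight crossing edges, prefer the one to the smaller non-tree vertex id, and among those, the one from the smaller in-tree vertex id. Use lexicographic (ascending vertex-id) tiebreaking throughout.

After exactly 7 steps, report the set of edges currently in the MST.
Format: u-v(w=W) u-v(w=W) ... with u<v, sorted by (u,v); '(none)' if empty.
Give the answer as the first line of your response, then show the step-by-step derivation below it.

0-3(w=3) 0-7(w=5) 1-2(w=12) 1-5(w=4) 1-7(w=7) 2-6(w=4) 4-6(w=4)

step 1: add edge 0-3 (w=3); MST = {0-3(w=3)}
step 2: add edge 0-7 (w=5); MST = {0-3(w=3) 0-7(w=5)}
step 3: add edge 1-7 (w=7); MST = {0-3(w=3) 0-7(w=5) 1-7(w=7)}
step 4: add edge 1-5 (w=4); MST = {0-3(w=3) 0-7(w=5) 1-5(w=4) 1-7(w=7)}
step 5: add edge 1-2 (w=12); MST = {0-3(w=3) 0-7(w=5) 1-2(w=12) 1-5(w=4) 1-7(w=7)}
step 6: add edge 2-6 (w=4); MST = {0-3(w=3) 0-7(w=5) 1-2(w=12) 1-5(w=4) 1-7(w=7) 2-6(w=4)}
step 7: add edge 4-6 (w=4); MST = {0-3(w=3) 0-7(w=5) 1-2(w=12) 1-5(w=4) 1-7(w=7) 2-6(w=4) 4-6(w=4)}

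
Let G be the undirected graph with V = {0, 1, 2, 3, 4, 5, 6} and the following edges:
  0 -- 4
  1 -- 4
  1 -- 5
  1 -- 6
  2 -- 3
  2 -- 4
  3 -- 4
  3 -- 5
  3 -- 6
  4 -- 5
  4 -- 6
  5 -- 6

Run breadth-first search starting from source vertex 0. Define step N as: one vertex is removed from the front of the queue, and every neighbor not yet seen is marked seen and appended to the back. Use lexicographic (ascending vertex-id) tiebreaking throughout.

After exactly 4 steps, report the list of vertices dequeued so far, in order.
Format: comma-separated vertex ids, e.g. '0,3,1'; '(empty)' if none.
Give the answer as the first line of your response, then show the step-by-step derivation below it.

0,4,1,2

step 1: dequeue 0; queue=[4]; order=0
step 2: dequeue 4; queue=[1,2,3,5,6]; order=0,4
step 3: dequeue 1; queue=[2,3,5,6]; order=0,4,1
step 4: dequeue 2; queue=[3,5,6]; order=0,4,1,2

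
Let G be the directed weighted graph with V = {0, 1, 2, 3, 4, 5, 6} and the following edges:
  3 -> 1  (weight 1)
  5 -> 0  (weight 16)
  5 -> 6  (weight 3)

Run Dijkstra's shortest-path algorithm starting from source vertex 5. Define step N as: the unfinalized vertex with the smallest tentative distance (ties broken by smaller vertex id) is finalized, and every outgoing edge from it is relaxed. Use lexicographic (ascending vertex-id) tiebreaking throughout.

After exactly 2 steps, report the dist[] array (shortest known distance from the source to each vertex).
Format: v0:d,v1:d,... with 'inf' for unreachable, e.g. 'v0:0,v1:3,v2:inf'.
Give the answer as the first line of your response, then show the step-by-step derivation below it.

v0:16,v1:inf,v2:inf,v3:inf,v4:inf,v5:0,v6:3

step 1: dist = v0:16,v1:inf,v2:inf,v3:inf,v4:inf,v5:0,v6:3
step 2: dist = v0:16,v1:inf,v2:inf,v3:inf,v4:inf,v5:0,v6:3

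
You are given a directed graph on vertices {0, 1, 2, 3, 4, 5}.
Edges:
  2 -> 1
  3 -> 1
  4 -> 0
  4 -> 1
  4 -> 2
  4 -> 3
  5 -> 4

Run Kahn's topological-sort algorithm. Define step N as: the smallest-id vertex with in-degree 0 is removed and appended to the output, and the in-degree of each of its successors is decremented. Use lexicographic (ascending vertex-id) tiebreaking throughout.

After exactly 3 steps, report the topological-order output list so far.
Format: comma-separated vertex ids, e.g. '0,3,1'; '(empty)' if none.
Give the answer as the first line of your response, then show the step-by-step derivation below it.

5,4,0

step 1: output 5; order=[5]; indeg=(1,3,1,1,0,0)
step 2: output 4; order=[5,4]; indeg=(0,2,0,0,0,0)
step 3: output 0; order=[5,4,0]; indeg=(0,2,0,0,0,0)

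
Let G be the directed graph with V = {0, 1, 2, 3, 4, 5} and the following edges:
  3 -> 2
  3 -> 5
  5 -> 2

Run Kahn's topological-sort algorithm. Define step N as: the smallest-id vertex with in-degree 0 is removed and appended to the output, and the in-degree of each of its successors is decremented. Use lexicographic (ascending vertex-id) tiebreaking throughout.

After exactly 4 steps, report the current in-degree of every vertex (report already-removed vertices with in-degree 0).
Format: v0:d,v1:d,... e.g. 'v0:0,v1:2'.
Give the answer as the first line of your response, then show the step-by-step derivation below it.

v0:0,v1:0,v2:1,v3:0,v4:0,v5:0

step 1: output 0; order=[0]; indeg=(0,0,2,0,0,1)
step 2: output 1; order=[0,1]; indeg=(0,0,2,0,0,1)
step 3: output 3; order=[0,1,3]; indeg=(0,0,1,0,0,0)
step 4: output 4; order=[0,1,3,4]; indeg=(0,0,1,0,0,0)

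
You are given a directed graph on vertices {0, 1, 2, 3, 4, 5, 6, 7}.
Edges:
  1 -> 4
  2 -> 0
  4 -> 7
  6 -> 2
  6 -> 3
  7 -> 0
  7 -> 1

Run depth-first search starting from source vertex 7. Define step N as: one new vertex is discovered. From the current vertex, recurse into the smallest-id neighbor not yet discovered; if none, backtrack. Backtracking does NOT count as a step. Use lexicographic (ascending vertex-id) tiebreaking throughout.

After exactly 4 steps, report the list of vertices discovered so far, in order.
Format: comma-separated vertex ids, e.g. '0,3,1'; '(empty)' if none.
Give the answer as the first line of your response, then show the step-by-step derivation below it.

7,0,1,4

step 1: discover 7; path=7; order=7
step 2: discover 0; path=7>0; order=7,0
step 3: discover 1; path=7>1; order=7,0,1
step 4: discover 4; path=7>1>4; order=7,0,1,4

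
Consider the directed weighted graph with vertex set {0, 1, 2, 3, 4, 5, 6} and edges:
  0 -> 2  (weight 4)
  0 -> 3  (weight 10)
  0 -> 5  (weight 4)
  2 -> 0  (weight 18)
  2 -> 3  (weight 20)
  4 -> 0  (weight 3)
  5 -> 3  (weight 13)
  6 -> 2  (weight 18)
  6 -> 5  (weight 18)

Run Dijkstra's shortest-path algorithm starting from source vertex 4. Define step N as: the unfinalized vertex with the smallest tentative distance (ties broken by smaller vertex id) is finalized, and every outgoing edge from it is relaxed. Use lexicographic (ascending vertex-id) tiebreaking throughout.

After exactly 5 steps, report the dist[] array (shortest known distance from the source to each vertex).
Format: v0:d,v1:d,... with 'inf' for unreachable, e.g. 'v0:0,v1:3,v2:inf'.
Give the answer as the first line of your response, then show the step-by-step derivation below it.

v0:3,v1:inf,v2:7,v3:13,v4:0,v5:7,v6:inf

step 1: dist = v0:3,v1:inf,v2:inf,v3:inf,v4:0,v5:inf,v6:inf
step 2: dist = v0:3,v1:inf,v2:7,v3:13,v4:0,v5:7,v6:inf
step 3: dist = v0:3,v1:inf,v2:7,v3:13,v4:0,v5:7,v6:inf
step 4: dist = v0:3,v1:inf,v2:7,v3:13,v4:0,v5:7,v6:inf
step 5: dist = v0:3,v1:inf,v2:7,v3:13,v4:0,v5:7,v6:inf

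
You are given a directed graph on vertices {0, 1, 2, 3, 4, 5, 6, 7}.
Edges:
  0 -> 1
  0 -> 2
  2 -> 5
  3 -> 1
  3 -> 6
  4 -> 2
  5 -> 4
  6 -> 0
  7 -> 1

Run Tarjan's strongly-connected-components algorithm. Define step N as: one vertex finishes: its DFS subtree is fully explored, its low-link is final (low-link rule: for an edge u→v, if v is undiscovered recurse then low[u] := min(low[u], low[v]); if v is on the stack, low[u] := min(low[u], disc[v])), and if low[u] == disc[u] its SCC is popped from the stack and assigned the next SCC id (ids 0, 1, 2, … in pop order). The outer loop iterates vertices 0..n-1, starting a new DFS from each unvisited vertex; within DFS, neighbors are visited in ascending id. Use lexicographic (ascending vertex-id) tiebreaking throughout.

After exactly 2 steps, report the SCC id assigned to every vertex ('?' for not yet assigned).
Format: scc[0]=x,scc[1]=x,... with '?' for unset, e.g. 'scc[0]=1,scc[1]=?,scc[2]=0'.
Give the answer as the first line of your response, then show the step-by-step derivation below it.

scc[0]=?,scc[1]=0,scc[2]=?,scc[3]=?,scc[4]=?,scc[5]=?,scc[6]=?,scc[7]=?

step 1: low=(low[0]=0,low[1]=1,low[2]=?,low[3]=?,low[4]=?,low[5]=?,low[6]=?,low[7]=?); scc=(scc[0]=?,scc[1]=0,scc[2]=?,scc[3]=?,scc[4]=?,scc[5]=?,scc[6]=?,scc[7]=?)
step 2: low=(low[0]=0,low[1]=1,low[2]=2,low[3]=?,low[4]=2,low[5]=3,low[6]=?,low[7]=?); scc=(scc[0]=?,scc[1]=0,scc[2]=?,scc[3]=?,scc[4]=?,scc[5]=?,scc[6]=?,scc[7]=?)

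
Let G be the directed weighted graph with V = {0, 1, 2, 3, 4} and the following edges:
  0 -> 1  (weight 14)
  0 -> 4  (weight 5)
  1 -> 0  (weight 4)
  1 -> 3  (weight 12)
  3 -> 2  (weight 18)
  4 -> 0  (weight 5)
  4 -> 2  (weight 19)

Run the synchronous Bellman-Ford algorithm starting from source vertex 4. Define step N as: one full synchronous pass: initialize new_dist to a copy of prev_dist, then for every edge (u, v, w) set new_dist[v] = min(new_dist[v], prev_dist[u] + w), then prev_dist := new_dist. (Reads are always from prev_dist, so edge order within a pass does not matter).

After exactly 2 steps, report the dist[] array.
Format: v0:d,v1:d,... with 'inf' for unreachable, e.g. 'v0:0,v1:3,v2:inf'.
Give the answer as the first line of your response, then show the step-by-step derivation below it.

v0:5,v1:19,v2:19,v3:inf,v4:0

step 1: dist = v0:5,v1:inf,v2:19,v3:inf,v4:0
step 2: dist = v0:5,v1:19,v2:19,v3:inf,v4:0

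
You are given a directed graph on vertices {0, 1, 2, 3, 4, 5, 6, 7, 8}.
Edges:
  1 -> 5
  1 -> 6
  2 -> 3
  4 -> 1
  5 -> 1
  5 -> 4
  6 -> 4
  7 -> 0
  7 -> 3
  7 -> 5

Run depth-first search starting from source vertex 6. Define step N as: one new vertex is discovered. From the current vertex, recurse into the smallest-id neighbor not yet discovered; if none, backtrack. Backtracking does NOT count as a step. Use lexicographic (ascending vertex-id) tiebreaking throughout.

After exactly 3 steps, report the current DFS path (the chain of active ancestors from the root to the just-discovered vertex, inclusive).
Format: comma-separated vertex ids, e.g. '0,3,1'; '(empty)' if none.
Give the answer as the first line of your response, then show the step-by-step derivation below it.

6,4,1

step 1: discover 6; path=6; order=6
step 2: discover 4; path=6>4; order=6,4
step 3: discover 1; path=6>4>1; order=6,4,1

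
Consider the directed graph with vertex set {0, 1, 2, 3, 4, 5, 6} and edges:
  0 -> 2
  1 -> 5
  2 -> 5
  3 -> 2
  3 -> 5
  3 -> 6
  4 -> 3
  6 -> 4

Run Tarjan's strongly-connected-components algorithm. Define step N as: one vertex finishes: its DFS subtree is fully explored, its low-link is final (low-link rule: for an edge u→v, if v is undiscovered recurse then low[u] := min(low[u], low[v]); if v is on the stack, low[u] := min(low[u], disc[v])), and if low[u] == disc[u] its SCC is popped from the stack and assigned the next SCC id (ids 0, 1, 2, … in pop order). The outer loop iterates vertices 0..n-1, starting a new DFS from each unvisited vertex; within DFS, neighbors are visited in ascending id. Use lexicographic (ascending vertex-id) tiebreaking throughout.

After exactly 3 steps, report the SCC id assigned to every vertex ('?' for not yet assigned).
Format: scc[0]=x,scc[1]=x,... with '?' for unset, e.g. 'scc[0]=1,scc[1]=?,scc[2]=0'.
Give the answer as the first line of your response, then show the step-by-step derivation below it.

scc[0]=2,scc[1]=?,scc[2]=1,scc[3]=?,scc[4]=?,scc[5]=0,scc[6]=?

step 1: low=(low[0]=0,low[1]=?,low[2]=1,low[3]=?,low[4]=?,low[5]=2,low[6]=?); scc=(scc[0]=?,scc[1]=?,scc[2]=?,scc[3]=?,scc[4]=?,scc[5]=0,scc[6]=?)
step 2: low=(low[0]=0,low[1]=?,low[2]=1,low[3]=?,low[4]=?,low[5]=2,low[6]=?); scc=(scc[0]=?,scc[1]=?,scc[2]=1,scc[3]=?,scc[4]=?,scc[5]=0,scc[6]=?)
step 3: low=(low[0]=0,low[1]=?,low[2]=1,low[3]=?,low[4]=?,low[5]=2,low[6]=?); scc=(scc[0]=2,scc[1]=?,scc[2]=1,scc[3]=?,scc[4]=?,scc[5]=0,scc[6]=?)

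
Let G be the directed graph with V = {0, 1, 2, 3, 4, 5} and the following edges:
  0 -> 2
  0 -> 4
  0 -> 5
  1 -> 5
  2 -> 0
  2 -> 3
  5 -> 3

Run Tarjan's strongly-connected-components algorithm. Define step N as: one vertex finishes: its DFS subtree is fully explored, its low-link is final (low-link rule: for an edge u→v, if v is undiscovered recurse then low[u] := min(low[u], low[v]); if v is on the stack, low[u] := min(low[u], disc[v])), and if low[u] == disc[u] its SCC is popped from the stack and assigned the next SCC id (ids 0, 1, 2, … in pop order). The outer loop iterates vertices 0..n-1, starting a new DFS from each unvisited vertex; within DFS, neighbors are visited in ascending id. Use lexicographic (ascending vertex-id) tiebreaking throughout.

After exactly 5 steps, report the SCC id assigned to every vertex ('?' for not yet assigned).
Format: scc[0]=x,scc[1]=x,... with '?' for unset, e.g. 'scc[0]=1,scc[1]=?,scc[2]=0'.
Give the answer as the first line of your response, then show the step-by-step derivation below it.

scc[0]=3,scc[1]=?,scc[2]=3,scc[3]=0,scc[4]=1,scc[5]=2

step 1: low=(low[0]=0,low[1]=?,low[2]=0,low[3]=2,low[4]=?,low[5]=?); scc=(scc[0]=?,scc[1]=?,scc[2]=?,scc[3]=0,scc[4]=?,scc[5]=?)
step 2: low=(low[0]=0,low[1]=?,low[2]=0,low[3]=2,low[4]=?,low[5]=?); scc=(scc[0]=?,scc[1]=?,scc[2]=?,scc[3]=0,scc[4]=?,scc[5]=?)
step 3: low=(low[0]=0,low[1]=?,low[2]=0,low[3]=2,low[4]=3,low[5]=?); scc=(scc[0]=?,scc[1]=?,scc[2]=?,scc[3]=0,scc[4]=1,scc[5]=?)
step 4: low=(low[0]=0,low[1]=?,low[2]=0,low[3]=2,low[4]=3,low[5]=4); scc=(scc[0]=?,scc[1]=?,scc[2]=?,scc[3]=0,scc[4]=1,scc[5]=2)
step 5: low=(low[0]=0,low[1]=?,low[2]=0,low[3]=2,low[4]=3,low[5]=4); scc=(scc[0]=3,scc[1]=?,scc[2]=3,scc[3]=0,scc[4]=1,scc[5]=2)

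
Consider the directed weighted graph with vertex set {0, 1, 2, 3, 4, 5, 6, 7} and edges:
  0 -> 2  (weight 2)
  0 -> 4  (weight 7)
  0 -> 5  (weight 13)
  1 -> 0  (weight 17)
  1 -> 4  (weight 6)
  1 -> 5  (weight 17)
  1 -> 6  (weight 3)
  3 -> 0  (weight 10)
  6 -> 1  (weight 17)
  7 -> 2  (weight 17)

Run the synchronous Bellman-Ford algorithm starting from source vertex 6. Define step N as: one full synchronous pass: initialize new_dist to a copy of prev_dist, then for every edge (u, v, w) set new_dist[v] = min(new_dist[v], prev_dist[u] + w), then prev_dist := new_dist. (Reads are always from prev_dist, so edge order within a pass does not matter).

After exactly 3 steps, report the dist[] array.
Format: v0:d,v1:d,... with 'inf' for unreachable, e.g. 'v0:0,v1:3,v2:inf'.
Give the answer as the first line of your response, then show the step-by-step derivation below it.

v0:34,v1:17,v2:36,v3:inf,v4:23,v5:34,v6:0,v7:inf

step 1: dist = v0:inf,v1:17,v2:inf,v3:inf,v4:inf,v5:inf,v6:0,v7:inf
step 2: dist = v0:34,v1:17,v2:inf,v3:inf,v4:23,v5:34,v6:0,v7:inf
step 3: dist = v0:34,v1:17,v2:36,v3:inf,v4:23,v5:34,v6:0,v7:inf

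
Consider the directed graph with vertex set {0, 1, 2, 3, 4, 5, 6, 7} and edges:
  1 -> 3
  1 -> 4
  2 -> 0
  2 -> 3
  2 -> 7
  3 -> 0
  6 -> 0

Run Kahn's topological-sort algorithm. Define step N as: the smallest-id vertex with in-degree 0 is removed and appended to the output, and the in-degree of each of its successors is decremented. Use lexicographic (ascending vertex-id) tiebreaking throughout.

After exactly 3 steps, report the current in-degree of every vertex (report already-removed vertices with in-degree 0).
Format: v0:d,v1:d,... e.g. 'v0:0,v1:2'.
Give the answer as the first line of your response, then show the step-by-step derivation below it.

v0:1,v1:0,v2:0,v3:0,v4:0,v5:0,v6:0,v7:0

step 1: output 1; order=[1]; indeg=(3,0,0,1,0,0,0,1)
step 2: output 2; order=[1,2]; indeg=(2,0,0,0,0,0,0,0)
step 3: output 3; order=[1,2,3]; indeg=(1,0,0,0,0,0,0,0)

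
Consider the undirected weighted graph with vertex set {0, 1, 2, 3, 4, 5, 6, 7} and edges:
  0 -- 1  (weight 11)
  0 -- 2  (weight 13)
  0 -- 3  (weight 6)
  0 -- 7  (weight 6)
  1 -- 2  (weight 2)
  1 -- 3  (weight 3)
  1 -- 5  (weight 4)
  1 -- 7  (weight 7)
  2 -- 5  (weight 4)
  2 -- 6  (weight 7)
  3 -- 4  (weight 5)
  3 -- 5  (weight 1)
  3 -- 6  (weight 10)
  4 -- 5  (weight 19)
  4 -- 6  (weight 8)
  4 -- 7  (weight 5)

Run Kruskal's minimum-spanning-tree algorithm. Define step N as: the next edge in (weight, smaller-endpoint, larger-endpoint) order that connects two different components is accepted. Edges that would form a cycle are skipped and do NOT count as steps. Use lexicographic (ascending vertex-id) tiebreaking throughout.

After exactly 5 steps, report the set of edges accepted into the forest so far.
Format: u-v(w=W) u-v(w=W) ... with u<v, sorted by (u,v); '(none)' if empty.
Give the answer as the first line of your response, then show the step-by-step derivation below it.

1-2(w=2) 1-3(w=3) 3-4(w=5) 3-5(w=1) 4-7(w=5)

step 1: add edge 3-5 (w=1); MST = {3-5(w=1)}
step 2: add edge 1-2 (w=2); MST = {1-2(w=2) 3-5(w=1)}
step 3: add edge 1-3 (w=3); MST = {1-2(w=2) 1-3(w=3) 3-5(w=1)}
step 4: add edge 3-4 (w=5); MST = {1-2(w=2) 1-3(w=3) 3-4(w=5) 3-5(w=1)}
step 5: add edge 4-7 (w=5); MST = {1-2(w=2) 1-3(w=3) 3-4(w=5) 3-5(w=1) 4-7(w=5)}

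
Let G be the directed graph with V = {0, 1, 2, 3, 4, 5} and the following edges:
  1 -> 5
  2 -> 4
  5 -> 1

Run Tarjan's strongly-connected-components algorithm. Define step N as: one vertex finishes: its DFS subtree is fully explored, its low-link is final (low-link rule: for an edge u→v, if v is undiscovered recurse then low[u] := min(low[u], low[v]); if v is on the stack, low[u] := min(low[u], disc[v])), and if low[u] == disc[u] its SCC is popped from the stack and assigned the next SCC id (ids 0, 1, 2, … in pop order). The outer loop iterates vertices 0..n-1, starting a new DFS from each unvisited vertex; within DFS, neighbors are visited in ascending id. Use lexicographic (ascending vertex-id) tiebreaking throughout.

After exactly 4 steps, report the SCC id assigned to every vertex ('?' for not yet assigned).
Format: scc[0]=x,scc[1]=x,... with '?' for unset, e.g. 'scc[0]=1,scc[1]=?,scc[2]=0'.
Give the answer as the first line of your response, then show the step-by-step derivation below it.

scc[0]=0,scc[1]=1,scc[2]=?,scc[3]=?,scc[4]=2,scc[5]=1

step 1: low=(low[0]=0,low[1]=?,low[2]=?,low[3]=?,low[4]=?,low[5]=?); scc=(scc[0]=0,scc[1]=?,scc[2]=?,scc[3]=?,scc[4]=?,scc[5]=?)
step 2: low=(low[0]=0,low[1]=1,low[2]=?,low[3]=?,low[4]=?,low[5]=1); scc=(scc[0]=0,scc[1]=?,scc[2]=?,scc[3]=?,scc[4]=?,scc[5]=?)
step 3: low=(low[0]=0,low[1]=1,low[2]=?,low[3]=?,low[4]=?,low[5]=1); scc=(scc[0]=0,scc[1]=1,scc[2]=?,scc[3]=?,scc[4]=?,scc[5]=1)
step 4: low=(low[0]=0,low[1]=1,low[2]=3,low[3]=?,low[4]=4,low[5]=1); scc=(scc[0]=0,scc[1]=1,scc[2]=?,scc[3]=?,scc[4]=2,scc[5]=1)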